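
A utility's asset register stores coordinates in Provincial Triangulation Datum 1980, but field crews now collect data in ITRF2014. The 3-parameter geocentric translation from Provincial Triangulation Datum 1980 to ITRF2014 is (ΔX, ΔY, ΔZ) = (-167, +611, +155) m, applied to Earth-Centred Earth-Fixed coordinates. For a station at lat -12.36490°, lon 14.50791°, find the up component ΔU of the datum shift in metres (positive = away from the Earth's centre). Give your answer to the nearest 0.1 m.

ΔU = -41.6 m

At φ = -12.36490°, λ = 14.50791°: sin φ = -0.214137, cos φ = 0.976804, sin λ = 0.250514, cos λ = 0.968113.
ΔU = cos φ cos λ·ΔX + cos φ sin λ·ΔY + sin φ·ΔZ = (0.976804)(0.968113)(-167) + (0.976804)(0.250514)(611) + (-0.214137)(155) = -41.60 m.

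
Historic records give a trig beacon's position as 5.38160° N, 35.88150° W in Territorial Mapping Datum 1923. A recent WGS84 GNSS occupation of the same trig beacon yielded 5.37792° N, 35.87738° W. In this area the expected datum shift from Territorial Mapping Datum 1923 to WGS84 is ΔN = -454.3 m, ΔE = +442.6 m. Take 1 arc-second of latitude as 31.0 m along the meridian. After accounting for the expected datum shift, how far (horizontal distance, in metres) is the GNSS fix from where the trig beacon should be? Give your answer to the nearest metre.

46 m

Observed coordinate differences: Δφ = -0.00368°, Δλ = +0.00412°.
Converting to metres (1° lat = 111600 m, cos φ = 0.995592): observed ΔN = -410.7 m, observed ΔE = 457.8 m.
Subtracting the expected shift leaves a residual of -410.7 − (-454.3) = 43.6 m north and 457.8 − (442.6) = 15.2 m east.
Residual distance = √(43.6² + 15.2²) = 46.2 m.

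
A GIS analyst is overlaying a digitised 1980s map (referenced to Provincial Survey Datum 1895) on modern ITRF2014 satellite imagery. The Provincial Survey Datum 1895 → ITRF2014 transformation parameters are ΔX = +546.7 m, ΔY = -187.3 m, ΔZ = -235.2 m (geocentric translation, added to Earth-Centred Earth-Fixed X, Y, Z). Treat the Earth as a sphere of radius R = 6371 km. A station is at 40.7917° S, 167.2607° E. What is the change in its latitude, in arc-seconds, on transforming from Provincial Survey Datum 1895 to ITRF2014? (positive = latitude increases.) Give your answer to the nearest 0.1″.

sin φ = -0.653311, cos φ = 0.757090, sin λ = 0.220515, cos λ = -0.975384.
North component: ΔN = −sin φ cos λ·ΔX − sin φ sin λ·ΔY + cos φ·ΔZ = −(-0.653311)(-0.975384)(546.7) − (-0.653311)(0.220515)(-187.3) + (0.757090)(-235.2) = -553.42 m.
1° of latitude spans πR/180 = 111195 m, so Δφ = -553.42 / 111195 × 3600 = -17.917″.

Δφ = -17.9″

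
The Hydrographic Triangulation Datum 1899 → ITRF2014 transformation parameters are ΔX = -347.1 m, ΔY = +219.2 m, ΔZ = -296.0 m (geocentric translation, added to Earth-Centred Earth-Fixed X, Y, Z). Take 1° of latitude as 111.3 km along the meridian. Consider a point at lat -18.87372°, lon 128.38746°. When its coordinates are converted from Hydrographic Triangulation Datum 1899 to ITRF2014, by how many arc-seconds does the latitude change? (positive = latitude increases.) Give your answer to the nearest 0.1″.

sin φ = -0.323483, cos φ = 0.946234, sin λ = 0.783829, cos λ = -0.620976.
North component: ΔN = −sin φ cos λ·ΔX − sin φ sin λ·ΔY + cos φ·ΔZ = −(-0.323483)(-0.620976)(-347.1) − (-0.323483)(0.783829)(219.2) + (0.946234)(-296.0) = -154.78 m.
1° of latitude spans 111300 m, so Δφ = -154.78 / 111300 × 3600 = -5.006″.

Δφ = -5.0″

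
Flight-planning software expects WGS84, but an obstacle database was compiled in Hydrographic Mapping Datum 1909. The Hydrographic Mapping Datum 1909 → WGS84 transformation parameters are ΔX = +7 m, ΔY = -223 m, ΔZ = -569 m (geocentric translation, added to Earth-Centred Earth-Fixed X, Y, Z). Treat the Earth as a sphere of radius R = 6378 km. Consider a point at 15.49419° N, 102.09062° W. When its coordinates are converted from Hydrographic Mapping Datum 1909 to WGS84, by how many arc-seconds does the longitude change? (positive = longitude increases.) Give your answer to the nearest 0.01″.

sin φ = 0.267141, cos φ = 0.963658, sin λ = -0.977818, cos λ = -0.209458.
East component: ΔE = −sin λ·ΔX + cos λ·ΔY = −(-0.977818)(7) + (-0.209458)(-223) = 53.55 m.
1° of latitude spans πR/180 = 111317 m; at latitude φ, 1° of longitude spans that × cos φ = 107271.6 m, so Δλ = 53.55 / 107271.6 × 3600 = 1.797″.

Δλ = 1.80″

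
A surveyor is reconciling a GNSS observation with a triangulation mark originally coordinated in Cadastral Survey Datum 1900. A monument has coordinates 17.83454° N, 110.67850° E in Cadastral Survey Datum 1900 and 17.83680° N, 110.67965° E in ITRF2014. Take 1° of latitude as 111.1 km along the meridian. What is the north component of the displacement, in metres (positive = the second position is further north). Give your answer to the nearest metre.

ΔN = 251 m

Δφ = 17.83680° − 17.83454° = +0.00226°; Δλ = 110.67965° − 110.67850° = +0.00115°.
ΔN = Δφ × 111100 = 251.1 m; ΔE = Δλ × 111100 × cos(17.83454°) = +0.00115 × 111100 × 0.951945 = 121.6 m.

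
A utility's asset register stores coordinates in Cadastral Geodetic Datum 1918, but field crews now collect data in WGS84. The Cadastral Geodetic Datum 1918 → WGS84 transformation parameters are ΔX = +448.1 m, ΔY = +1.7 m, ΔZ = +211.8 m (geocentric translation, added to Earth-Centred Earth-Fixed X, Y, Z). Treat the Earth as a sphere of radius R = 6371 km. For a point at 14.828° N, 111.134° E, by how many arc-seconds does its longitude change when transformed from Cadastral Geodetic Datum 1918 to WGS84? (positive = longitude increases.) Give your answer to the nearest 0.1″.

Δλ = -14.0″

sin φ = 0.255918, cos φ = 0.966698, sin λ = 0.932740, cos λ = -0.360550.
East component: ΔE = −sin λ·ΔX + cos λ·ΔY = −(0.932740)(448.1) + (-0.360550)(1.7) = -418.57 m.
1° of latitude spans πR/180 = 111195 m; at latitude φ, 1° of longitude spans that × cos φ = 107492.0 m, so Δλ = -418.57 / 107492.0 × 3600 = -14.018″.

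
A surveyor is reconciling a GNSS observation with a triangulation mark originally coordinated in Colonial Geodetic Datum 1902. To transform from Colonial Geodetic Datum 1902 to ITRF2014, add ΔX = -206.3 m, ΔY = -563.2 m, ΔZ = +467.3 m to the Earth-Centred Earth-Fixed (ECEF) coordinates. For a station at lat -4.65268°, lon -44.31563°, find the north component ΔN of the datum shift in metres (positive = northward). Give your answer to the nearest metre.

The local north axis is (−sin φ cos λ, −sin φ sin λ, cos φ), giving ΔN = -11.973 + 31.915 + 465.760 = 485.70 m.

ΔN = 486 m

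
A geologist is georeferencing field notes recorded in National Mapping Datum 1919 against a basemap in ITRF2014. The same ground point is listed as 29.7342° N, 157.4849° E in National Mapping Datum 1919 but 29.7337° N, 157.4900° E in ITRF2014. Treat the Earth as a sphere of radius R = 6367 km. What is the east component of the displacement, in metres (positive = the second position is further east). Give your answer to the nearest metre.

Δφ = 29.7337° − 29.7342° = -0.0005°; Δλ = 157.4900° − 157.4849° = +0.0051°.
1° along a meridian = πR/180 = 111125 m.
ΔN = Δφ × 111125 = -55.6 m; ΔE = Δλ × 111125 × cos(29.7342°) = +0.0051 × 111125 × 0.868336 = 492.1 m.

ΔE = 492 m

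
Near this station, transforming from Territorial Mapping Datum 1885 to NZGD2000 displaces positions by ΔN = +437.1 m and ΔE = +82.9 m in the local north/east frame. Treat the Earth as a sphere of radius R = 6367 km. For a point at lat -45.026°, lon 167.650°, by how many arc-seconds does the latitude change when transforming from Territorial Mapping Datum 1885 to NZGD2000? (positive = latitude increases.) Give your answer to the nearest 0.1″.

Δφ = 14.2″

On a sphere of radius R, 1 rad of latitude = R, so Δφ = ΔN / R = 437.1 / 6367000 = 6.8651e-05 rad = 14.160″.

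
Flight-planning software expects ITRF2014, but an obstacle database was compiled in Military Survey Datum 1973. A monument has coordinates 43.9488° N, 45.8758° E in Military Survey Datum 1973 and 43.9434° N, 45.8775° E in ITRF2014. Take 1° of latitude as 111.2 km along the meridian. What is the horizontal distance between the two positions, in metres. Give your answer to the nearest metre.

Δφ = 43.9434° − 43.9488° = -0.0054°; Δλ = 45.8775° − 45.8758° = +0.0017°.
ΔN = Δφ × 111200 = -600.5 m; ΔE = Δλ × 111200 × cos(43.9488°) = +0.0017 × 111200 × 0.719960 = 136.1 m.
Distance = √(ΔE² + ΔN²) = √(136.1² + (-600.5)²) = 615.7 m.

616 m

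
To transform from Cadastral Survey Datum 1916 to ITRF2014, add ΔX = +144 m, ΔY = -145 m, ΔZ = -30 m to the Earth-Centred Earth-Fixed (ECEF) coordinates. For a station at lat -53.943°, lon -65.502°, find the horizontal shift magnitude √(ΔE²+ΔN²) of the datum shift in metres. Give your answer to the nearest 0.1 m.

154.5 m

At φ = -53.943°, λ = -65.502°: sin φ = -0.808432, cos φ = 0.588590, sin λ = -0.909976, cos λ = 0.414661.
ΔE = −sin λ·ΔX + cos λ·ΔY = −(-0.909976)·(144) + (0.414661)·(-145) = 70.91 m.
ΔN = −sin φ cos λ·ΔX − sin φ sin λ·ΔY + cos φ·ΔZ = −(-0.808432)(0.414661)(144) − (-0.808432)(-0.909976)(-145) + (0.588590)(-30) = 137.28 m.
Horizontal magnitude = √(ΔE² + ΔN²) = √(70.91² + 137.28²) = 154.52 m.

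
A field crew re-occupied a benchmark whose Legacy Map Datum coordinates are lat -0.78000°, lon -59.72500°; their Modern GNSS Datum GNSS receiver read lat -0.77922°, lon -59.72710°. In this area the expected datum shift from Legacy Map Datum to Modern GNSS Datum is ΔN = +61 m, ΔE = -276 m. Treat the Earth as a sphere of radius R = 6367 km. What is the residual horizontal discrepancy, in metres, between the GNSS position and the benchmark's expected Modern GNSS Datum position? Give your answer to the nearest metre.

50 m

Observed coordinate differences: Δφ = +0.00078°, Δλ = -0.00210°.
Converting to metres (1° lat = 111125 m, cos φ = 0.999907): observed ΔN = 86.7 m, observed ΔE = -233.3 m.
Subtracting the expected shift leaves a residual of 86.7 − (61) = 25.7 m north and -233.3 − (-276) = 42.7 m east.
Residual distance = √(25.7² + 42.7²) = 49.8 m.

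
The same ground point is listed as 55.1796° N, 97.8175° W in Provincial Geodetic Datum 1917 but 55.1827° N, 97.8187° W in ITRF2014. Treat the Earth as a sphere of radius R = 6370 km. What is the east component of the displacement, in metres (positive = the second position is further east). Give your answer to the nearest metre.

ΔE = -76 m

Δφ = 55.1827° − 55.1796° = +0.0031°; Δλ = -97.8187° − -97.8175° = -0.0012°.
1° along a meridian = πR/180 = 111177 m.
ΔN = Δφ × 111177 = 344.7 m; ΔE = Δλ × 111177 × cos(55.1796°) = -0.0012 × 111177 × 0.571006 = -76.2 m.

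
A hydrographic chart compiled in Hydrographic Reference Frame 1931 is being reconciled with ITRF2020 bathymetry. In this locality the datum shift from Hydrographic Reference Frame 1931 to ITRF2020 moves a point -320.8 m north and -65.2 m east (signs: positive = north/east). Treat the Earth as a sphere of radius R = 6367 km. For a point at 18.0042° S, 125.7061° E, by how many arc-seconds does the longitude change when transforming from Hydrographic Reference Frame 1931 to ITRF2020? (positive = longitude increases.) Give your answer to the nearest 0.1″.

Δλ = -2.2″

At latitude -18.0042°, cos φ = 0.951034.
One radian of longitude at latitude φ spans R cos φ, so Δλ = ΔE / (R cos φ) = -65.2 / (6367000 × 0.951034) = -1.0768e-05 rad = -2.221″.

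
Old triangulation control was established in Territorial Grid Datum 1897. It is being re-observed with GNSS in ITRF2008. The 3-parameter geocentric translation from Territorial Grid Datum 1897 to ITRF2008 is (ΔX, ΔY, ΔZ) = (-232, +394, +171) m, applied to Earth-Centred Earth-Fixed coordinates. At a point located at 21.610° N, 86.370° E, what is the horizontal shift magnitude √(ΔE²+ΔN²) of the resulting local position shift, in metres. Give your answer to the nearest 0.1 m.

257.2 m

The local east axis at (φ, λ) is (−sin λ, cos λ, 0), so ΔE = −sin(86.370°)·(-232) + cos(86.370°)·394 = 256.48 m.
The local north axis is (−sin φ cos λ, −sin φ sin λ, cos φ), giving ΔN = 5.410 − 144.814 + 158.981 = 19.58 m.
Horizontal magnitude = √(ΔE² + ΔN²) = √(256.48² + 19.58²) = 257.23 m.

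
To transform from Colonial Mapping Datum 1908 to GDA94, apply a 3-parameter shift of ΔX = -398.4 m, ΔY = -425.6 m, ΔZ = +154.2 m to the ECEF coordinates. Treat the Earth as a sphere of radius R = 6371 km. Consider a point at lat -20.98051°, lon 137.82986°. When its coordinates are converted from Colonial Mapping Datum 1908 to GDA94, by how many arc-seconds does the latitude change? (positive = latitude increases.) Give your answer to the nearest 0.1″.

Δφ = 4.8″

sin φ = -0.358050, cos φ = 0.933702, sin λ = 0.671334, cos λ = -0.741155.
North component: ΔN = −sin φ cos λ·ΔX − sin φ sin λ·ΔY + cos φ·ΔZ = −(-0.358050)(-0.741155)(-398.4) − (-0.358050)(0.671334)(-425.6) + (0.933702)(154.2) = 147.40 m.
1° of latitude spans πR/180 = 111195 m, so Δφ = 147.40 / 111195 × 3600 = 4.772″.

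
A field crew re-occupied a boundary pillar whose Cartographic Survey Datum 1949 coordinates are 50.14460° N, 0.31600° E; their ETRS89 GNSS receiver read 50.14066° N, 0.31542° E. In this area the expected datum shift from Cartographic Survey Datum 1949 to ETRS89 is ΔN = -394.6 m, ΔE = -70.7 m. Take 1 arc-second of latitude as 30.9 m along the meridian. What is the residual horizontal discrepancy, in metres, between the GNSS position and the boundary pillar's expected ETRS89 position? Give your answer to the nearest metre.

53 m

Observed coordinate differences: Δφ = -0.00394°, Δλ = -0.00058°.
Converting to metres (1° lat = 111240 m, cos φ = 0.640852): observed ΔN = -438.3 m, observed ΔE = -41.3 m.
Subtracting the expected shift leaves a residual of -438.3 − (-394.6) = -43.7 m north and -41.3 − (-70.7) = 29.4 m east.
Residual distance = √((-43.7)² + 29.4²) = 52.6 m.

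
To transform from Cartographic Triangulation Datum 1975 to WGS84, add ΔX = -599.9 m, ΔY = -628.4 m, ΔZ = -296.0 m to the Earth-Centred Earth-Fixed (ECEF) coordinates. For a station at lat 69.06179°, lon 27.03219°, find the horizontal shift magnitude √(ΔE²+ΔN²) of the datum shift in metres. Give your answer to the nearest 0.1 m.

719.8 m

At φ = 69.06179°, λ = 27.03219°: sin φ = 0.933966, cos φ = 0.357361, sin λ = 0.454491, cos λ = 0.890751.
ΔE = −sin λ·ΔX + cos λ·ΔY = −(0.454491)·(-599.9) + (0.890751)·(-628.4) = -287.10 m.
ΔN = −sin φ cos λ·ΔX − sin φ sin λ·ΔY + cos φ·ΔZ = −(0.933966)(0.890751)(-599.9) − (0.933966)(0.454491)(-628.4) + (0.357361)(-296.0) = 660.04 m.
Horizontal magnitude = √(ΔE² + ΔN²) = √((-287.10)² + 660.04²) = 719.78 m.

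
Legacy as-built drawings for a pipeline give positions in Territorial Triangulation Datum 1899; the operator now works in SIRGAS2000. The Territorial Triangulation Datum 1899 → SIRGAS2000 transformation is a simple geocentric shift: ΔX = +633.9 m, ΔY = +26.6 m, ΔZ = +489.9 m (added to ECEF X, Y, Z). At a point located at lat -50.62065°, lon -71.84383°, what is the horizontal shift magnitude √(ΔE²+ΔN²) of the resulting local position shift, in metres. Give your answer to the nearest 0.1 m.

At φ = -50.62065°, λ = -71.84383°: sin φ = -0.772962, cos φ = 0.634452, sin λ = -0.950211, cos λ = 0.311608.
ΔE = −sin λ·ΔX + cos λ·ΔY = −(-0.950211)·(633.9) + (0.311608)·(26.6) = 610.63 m.
ΔN = −sin φ cos λ·ΔX − sin φ sin λ·ΔY + cos φ·ΔZ = −(-0.772962)(0.311608)(633.9) − (-0.772962)(-0.950211)(26.6) + (0.634452)(489.9) = 443.96 m.
Horizontal magnitude = √(ΔE² + ΔN²) = √(610.63² + 443.96²) = 754.96 m.

755.0 m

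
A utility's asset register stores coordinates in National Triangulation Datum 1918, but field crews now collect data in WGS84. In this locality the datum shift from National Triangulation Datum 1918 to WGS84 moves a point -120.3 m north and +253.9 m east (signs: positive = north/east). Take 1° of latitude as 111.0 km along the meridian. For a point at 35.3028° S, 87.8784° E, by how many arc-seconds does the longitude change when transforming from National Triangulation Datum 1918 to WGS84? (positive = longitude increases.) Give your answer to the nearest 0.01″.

Δλ = 10.09″

At latitude -35.3028°, cos φ = 0.816109.
1° of longitude at this latitude = 111.0 × cos φ = 90.59 km, so Δλ = 253.9 / 90588.1 = 0.0028028° = 10.090″.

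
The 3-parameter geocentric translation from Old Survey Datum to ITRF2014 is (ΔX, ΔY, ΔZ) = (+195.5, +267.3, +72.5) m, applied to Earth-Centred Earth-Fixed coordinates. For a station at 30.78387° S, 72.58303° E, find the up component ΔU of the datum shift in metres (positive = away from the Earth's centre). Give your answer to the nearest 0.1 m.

At φ = -30.78387°, λ = 72.58303°: sin φ = -0.511801, cos φ = 0.859104, sin λ = 0.954152, cos λ = 0.299323.
ΔU = cos φ cos λ·ΔX + cos φ sin λ·ΔY + sin φ·ΔZ = (0.859104)(0.299323)(195.5) + (0.859104)(0.954152)(267.3) + (-0.511801)(72.5) = 232.28 m.

ΔU = 232.3 m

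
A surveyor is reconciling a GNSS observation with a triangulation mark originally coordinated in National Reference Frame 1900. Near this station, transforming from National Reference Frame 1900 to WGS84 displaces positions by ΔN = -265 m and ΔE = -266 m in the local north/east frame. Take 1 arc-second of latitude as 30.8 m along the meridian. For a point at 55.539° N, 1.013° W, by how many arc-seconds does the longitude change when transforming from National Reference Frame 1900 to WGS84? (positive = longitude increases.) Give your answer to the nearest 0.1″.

Δλ = -15.3″

At latitude 55.539°, cos φ = 0.565845.
1″ of longitude at this latitude = 30.80 × cos φ = 17.4280 m, so Δλ = -266.0 / 17.4280 = -15.263″.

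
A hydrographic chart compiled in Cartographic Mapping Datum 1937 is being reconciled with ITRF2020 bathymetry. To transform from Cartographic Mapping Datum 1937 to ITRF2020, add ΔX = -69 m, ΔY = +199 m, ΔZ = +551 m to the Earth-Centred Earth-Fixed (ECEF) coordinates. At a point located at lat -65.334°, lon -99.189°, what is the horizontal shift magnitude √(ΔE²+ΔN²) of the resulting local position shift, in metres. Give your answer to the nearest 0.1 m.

117.3 m

The local east axis at (φ, λ) is (−sin λ, cos λ, 0), so ΔE = −sin(-99.189°)·(-69) + cos(-99.189°)·199 = -99.89 m.
The local north axis is (−sin φ cos λ, −sin φ sin λ, cos φ), giving ΔN = 10.013 − 178.522 + 229.948 = 61.44 m.
Horizontal magnitude = √(ΔE² + ΔN²) = √((-99.89)² + 61.44²) = 117.28 m.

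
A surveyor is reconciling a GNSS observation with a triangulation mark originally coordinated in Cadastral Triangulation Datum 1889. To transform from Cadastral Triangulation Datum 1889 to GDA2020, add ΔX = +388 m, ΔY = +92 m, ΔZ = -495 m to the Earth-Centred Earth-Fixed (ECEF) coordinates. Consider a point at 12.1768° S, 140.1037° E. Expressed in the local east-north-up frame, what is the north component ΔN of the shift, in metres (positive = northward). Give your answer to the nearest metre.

ΔN = -534 m

At φ = -12.1768°, λ = 140.1037°: sin φ = -0.210929, cos φ = 0.977501, sin λ = 0.641400, cos λ = -0.767207.
ΔN = −sin φ cos λ·ΔX − sin φ sin λ·ΔY + cos φ·ΔZ = −(-0.210929)(-0.767207)(388) − (-0.210929)(0.641400)(92) + (0.977501)(-495) = -534.21 m.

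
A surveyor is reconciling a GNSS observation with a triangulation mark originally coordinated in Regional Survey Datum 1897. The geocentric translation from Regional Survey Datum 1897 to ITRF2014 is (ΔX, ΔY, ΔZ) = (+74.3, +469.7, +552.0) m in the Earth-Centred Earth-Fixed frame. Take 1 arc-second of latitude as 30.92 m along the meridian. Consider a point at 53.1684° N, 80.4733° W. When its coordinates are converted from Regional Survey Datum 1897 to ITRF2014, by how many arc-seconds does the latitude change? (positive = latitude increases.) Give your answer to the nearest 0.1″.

Δφ = 22.4″

sin φ = 0.800401, cos φ = 0.599465, sin λ = -0.986209, cos λ = 0.165507.
North component: ΔN = −sin φ cos λ·ΔX − sin φ sin λ·ΔY + cos φ·ΔZ = −(0.800401)(0.165507)(74.3) − (0.800401)(-0.986209)(469.7) + (0.599465)(552.0) = 691.83 m.
1° of latitude spans 3600 × 30.92 = 111312 m, so Δφ = 691.83 / 111312 × 3600 = 22.375″.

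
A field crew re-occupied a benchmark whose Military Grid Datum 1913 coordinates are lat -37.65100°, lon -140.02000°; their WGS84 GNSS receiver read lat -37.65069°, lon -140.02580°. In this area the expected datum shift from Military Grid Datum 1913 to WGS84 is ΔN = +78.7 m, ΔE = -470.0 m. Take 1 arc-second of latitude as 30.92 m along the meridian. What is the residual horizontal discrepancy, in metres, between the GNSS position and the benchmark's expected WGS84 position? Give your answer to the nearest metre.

60 m

Observed coordinate differences: Δφ = +0.00031°, Δλ = -0.00580°.
Converting to metres (1° lat = 111312 m, cos φ = 0.791746): observed ΔN = 34.5 m, observed ΔE = -511.2 m.
Subtracting the expected shift leaves a residual of 34.5 − (78.7) = -44.2 m north and -511.2 − (-470.0) = -41.2 m east.
Residual distance = √((-44.2)² + (-41.2)²) = 60.4 m.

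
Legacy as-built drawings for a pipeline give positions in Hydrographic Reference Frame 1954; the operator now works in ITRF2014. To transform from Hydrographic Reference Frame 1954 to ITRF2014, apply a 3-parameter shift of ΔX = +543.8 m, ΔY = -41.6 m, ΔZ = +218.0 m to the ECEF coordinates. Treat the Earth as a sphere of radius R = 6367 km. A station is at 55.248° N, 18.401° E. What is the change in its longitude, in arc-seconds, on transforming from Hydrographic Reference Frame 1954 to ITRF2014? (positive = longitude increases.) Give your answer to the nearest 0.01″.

sin φ = 0.821627, cos φ = 0.570025, sin λ = 0.315666, cos λ = 0.948871.
East component: ΔE = −sin λ·ΔX + cos λ·ΔY = −(0.315666)(543.8) + (0.948871)(-41.6) = -211.13 m.
1° of latitude spans πR/180 = 111125 m; at latitude φ, 1° of longitude spans that × cos φ = 63344.1 m, so Δλ = -211.13 / 63344.1 × 3600 = -11.999″.

Δλ = -12.00″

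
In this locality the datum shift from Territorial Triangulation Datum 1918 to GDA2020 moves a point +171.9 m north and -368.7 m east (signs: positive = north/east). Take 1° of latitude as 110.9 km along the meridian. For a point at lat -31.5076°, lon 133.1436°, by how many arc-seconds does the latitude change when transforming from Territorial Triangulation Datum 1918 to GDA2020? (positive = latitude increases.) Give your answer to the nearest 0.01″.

Δφ = 5.58″

1° of latitude = 110.9 km, so Δφ = 171.9 / 110900 = 0.0015500° = 5.580″.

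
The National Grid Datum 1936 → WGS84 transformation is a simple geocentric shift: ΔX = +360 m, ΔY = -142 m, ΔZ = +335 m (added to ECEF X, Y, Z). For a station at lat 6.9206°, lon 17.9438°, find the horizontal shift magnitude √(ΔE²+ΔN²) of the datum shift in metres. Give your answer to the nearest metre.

At φ = 6.9206°, λ = 17.9438°: sin φ = 0.120494, cos φ = 0.992714, sin λ = 0.308084, cos λ = 0.951359.
ΔE = −sin λ·ΔX + cos λ·ΔY = −(0.308084)·(360) + (0.951359)·(-142) = -246.00 m.
ΔN = −sin φ cos λ·ΔX − sin φ sin λ·ΔY + cos φ·ΔZ = −(0.120494)(0.951359)(360) − (0.120494)(0.308084)(-142) + (0.992714)(335) = 296.56 m.
Horizontal magnitude = √(ΔE² + ΔN²) = √((-246.00)² + 296.56²) = 385.31 m.

385 m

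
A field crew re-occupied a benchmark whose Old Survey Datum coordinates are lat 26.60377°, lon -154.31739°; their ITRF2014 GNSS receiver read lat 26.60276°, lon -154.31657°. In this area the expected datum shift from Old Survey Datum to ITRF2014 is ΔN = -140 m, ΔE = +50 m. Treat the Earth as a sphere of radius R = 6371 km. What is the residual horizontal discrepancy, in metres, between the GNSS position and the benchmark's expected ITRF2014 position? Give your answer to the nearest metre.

42 m

Observed coordinate differences: Δφ = -0.00101°, Δλ = +0.00082°.
Converting to metres (1° lat = 111195 m, cos φ = 0.894125): observed ΔN = -112.3 m, observed ΔE = 81.5 m.
Subtracting the expected shift leaves a residual of -112.3 − (-140) = 27.7 m north and 81.5 − (50) = 31.5 m east.
Residual distance = √(27.7² + 31.5²) = 42.0 m.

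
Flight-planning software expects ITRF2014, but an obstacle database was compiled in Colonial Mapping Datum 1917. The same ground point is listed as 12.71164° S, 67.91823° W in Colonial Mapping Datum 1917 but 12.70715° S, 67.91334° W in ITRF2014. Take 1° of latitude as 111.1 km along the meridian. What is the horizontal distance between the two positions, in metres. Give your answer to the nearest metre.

Δφ = -12.70715° − -12.71164° = +0.00449°; Δλ = -67.91334° − -67.91823° = +0.00489°.
ΔN = Δφ × 111100 = 498.8 m; ΔE = Δλ × 111100 × cos(-12.71164°) = +0.00489 × 111100 × 0.975490 = 530.0 m.
Distance = √(ΔE² + ΔN²) = √(530.0² + 498.8²) = 727.8 m.

728 m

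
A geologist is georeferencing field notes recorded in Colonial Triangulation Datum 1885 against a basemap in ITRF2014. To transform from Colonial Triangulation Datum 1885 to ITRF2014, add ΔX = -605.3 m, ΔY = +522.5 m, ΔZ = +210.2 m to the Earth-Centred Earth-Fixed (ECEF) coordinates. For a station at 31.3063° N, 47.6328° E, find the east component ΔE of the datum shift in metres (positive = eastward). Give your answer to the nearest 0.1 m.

At φ = 31.3063°, λ = 47.6328°: sin φ = 0.519613, cos φ = 0.854402, sin λ = 0.738841, cos λ = 0.673880.
ΔE = −sin λ·ΔX + cos λ·ΔY = −(0.738841)·(-605.3) + (0.673880)·(522.5) = 799.32 m.

ΔE = 799.3 m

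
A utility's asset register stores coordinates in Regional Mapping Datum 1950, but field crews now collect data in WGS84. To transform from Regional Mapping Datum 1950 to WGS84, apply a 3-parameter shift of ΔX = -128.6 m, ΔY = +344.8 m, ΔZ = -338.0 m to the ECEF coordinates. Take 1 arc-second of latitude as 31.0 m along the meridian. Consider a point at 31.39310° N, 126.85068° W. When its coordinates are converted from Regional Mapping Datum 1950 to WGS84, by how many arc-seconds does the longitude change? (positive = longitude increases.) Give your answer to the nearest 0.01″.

Δλ = -11.70″

sin φ = 0.520907, cos φ = 0.853614, sin λ = -0.800201, cos λ = -0.599732.
East component: ΔE = −sin λ·ΔX + cos λ·ΔY = −(-0.800201)(-128.6) + (-0.599732)(344.8) = -309.69 m.
1° of latitude spans 3600 × 31.00 = 111600 m; at latitude φ, 1° of longitude spans that × cos φ = 95263.3 m, so Δλ = -309.69 / 95263.3 × 3600 = -11.703″.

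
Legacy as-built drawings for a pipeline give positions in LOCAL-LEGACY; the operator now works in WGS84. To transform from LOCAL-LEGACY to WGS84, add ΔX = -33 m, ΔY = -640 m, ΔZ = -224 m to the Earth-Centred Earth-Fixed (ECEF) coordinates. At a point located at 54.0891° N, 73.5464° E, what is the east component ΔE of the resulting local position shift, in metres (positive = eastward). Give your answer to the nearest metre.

At φ = 54.0891°, λ = 73.5464°: sin φ = 0.809930, cos φ = 0.586526, sin λ = 0.959049, cos λ = 0.283239.
ΔE = −sin λ·ΔX + cos λ·ΔY = −(0.959049)·(-33) + (0.283239)·(-640) = -149.62 m.

ΔE = -150 m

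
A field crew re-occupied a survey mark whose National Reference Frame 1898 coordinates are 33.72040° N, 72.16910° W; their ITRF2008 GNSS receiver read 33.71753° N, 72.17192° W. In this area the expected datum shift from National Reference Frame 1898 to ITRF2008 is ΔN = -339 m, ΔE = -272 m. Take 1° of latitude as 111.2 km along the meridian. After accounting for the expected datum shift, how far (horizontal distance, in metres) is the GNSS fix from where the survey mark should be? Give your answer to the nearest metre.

23 m

Observed coordinate differences: Δφ = -0.00287°, Δλ = -0.00282°.
Converting to metres (1° lat = 111200 m, cos φ = 0.831757): observed ΔN = -319.1 m, observed ΔE = -260.8 m.
Subtracting the expected shift leaves a residual of -319.1 − (-339) = 19.9 m north and -260.8 − (-272) = 11.2 m east.
Residual distance = √(19.9² + 11.2²) = 22.8 m.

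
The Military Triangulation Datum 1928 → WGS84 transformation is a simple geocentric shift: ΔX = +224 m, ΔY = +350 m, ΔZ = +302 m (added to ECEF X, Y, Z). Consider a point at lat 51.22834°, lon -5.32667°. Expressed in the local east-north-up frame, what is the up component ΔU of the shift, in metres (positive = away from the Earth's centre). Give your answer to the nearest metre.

The local up (radial) axis is (cos φ cos λ, cos φ sin λ, sin φ), giving ΔU = 139.667 − 20.347 + 235.454 = 354.77 m.

ΔU = 355 m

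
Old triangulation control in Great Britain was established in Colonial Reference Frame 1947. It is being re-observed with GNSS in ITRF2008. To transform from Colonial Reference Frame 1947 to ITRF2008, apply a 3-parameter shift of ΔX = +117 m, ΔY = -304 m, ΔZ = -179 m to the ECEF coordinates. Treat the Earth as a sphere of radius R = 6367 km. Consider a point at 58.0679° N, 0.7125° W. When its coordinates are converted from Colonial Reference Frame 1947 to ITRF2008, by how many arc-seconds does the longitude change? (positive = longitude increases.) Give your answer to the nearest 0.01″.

Δλ = -18.53″

sin φ = 0.848675, cos φ = 0.528914, sin λ = -0.012435, cos λ = 0.999923.
East component: ΔE = −sin λ·ΔX + cos λ·ΔY = −(-0.012435)(117) + (0.999923)(-304) = -302.52 m.
1° of latitude spans πR/180 = 111125 m; at latitude φ, 1° of longitude spans that × cos φ = 58775.6 m, so Δλ = -302.52 / 58775.6 × 3600 = -18.529″.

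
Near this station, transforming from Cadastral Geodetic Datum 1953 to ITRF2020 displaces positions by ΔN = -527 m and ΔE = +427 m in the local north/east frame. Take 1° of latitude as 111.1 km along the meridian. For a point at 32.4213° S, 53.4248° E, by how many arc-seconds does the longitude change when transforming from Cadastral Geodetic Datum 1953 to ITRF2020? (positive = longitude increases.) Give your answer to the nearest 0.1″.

At latitude -32.4213°, cos φ = 0.844129.
1° of longitude at this latitude = 111.1 × cos φ = 93.78 km, so Δλ = 427.0 / 93782.7 = 0.0045531° = 16.391″.

Δλ = 16.4″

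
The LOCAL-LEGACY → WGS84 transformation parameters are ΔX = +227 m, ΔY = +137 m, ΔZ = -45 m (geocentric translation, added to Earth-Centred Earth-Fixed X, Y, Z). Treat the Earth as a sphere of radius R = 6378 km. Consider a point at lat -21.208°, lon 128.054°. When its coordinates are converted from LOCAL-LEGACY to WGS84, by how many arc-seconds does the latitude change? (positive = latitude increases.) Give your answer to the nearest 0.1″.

sin φ = -0.361755, cos φ = 0.932273, sin λ = 0.787430, cos λ = -0.616404.
North component: ΔN = −sin φ cos λ·ΔX − sin φ sin λ·ΔY + cos φ·ΔZ = −(-0.361755)(-0.616404)(227) − (-0.361755)(0.787430)(137) + (0.932273)(-45) = -53.55 m.
1° of latitude spans πR/180 = 111317 m, so Δφ = -53.55 / 111317 × 3600 = -1.732″.

Δφ = -1.7″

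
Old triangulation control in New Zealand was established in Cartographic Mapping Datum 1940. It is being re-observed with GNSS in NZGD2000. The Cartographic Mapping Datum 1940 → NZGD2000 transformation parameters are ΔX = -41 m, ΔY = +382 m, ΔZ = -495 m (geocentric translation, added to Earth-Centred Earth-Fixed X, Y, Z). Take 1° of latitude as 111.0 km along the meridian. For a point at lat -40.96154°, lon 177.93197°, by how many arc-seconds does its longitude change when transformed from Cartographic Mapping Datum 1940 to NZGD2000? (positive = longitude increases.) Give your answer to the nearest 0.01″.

sin φ = -0.655552, cos φ = 0.755150, sin λ = 0.036086, cos λ = -0.999349.
East component: ΔE = −sin λ·ΔX + cos λ·ΔY = −(0.036086)(-41) + (-0.999349)(382) = -380.27 m.
1° of latitude spans 111000 m; at latitude φ, 1° of longitude spans that × cos φ = 83821.6 m, so Δλ = -380.27 / 83821.6 × 3600 = -16.332″.

Δλ = -16.33″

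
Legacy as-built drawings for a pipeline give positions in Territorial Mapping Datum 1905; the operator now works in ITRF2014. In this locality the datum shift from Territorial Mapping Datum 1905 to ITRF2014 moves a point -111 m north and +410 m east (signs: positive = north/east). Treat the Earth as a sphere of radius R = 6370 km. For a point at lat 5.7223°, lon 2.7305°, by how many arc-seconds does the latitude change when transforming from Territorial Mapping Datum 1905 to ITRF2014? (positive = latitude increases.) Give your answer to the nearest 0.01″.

On a sphere of radius R, 1 rad of latitude = R, so Δφ = ΔN / R = -111.0 / 6370000 = -1.7425e-05 rad = -3.594″.

Δφ = -3.59″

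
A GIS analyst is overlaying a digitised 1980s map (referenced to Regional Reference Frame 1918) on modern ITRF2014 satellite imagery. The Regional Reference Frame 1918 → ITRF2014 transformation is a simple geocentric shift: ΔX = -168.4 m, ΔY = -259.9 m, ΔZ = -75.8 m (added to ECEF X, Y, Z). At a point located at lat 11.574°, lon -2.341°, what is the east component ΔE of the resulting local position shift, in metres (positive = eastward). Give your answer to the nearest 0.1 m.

ΔE = -266.6 m

At φ = 11.574°, λ = -2.341°: sin φ = 0.200633, cos φ = 0.979666, sin λ = -0.040847, cos λ = 0.999165.
ΔE = −sin λ·ΔX + cos λ·ΔY = −(-0.040847)·(-168.4) + (0.999165)·(-259.9) = -266.56 m.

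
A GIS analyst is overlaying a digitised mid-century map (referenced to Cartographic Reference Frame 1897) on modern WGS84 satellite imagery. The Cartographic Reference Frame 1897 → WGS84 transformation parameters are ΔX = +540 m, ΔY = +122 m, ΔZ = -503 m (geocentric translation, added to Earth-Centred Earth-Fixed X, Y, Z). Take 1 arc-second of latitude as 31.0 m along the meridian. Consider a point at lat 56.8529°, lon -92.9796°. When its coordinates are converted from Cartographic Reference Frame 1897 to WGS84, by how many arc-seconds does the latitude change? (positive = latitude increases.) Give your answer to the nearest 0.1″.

Δφ = -4.8″

sin φ = 0.837270, cos φ = 0.546790, sin λ = -0.998648, cos λ = -0.051980.
North component: ΔN = −sin φ cos λ·ΔX − sin φ sin λ·ΔY + cos φ·ΔZ = −(0.837270)(-0.051980)(540) − (0.837270)(-0.998648)(122) + (0.546790)(-503) = -149.53 m.
1° of latitude spans 3600 × 31.00 = 111600 m, so Δφ = -149.53 / 111600 × 3600 = -4.823″.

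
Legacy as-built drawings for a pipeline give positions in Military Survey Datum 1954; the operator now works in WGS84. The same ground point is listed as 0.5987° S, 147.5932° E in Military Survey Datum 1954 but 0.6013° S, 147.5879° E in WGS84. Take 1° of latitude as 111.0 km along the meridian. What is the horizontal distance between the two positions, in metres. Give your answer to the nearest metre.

655 m

Δφ = -0.6013° − -0.5987° = -0.0026°; Δλ = 147.5879° − 147.5932° = -0.0053°.
ΔN = Δφ × 111000 = -288.6 m; ΔE = Δλ × 111000 × cos(-0.5987°) = -0.0053 × 111000 × 0.999945 = -588.3 m.
Distance = √(ΔE² + ΔN²) = √((-588.3)² + (-288.6)²) = 655.2 m.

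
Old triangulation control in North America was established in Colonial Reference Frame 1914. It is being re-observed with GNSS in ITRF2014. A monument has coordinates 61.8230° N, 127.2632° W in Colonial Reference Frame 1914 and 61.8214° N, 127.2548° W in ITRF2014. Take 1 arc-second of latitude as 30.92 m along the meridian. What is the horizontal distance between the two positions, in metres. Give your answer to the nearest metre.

Δφ = 61.8214° − 61.8230° = -0.0016°; Δλ = -127.2548° − -127.2632° = +0.0084°.
1° of latitude = 3600 × 30.92 = 111312 m.
ΔN = Δφ × 111312 = -178.1 m; ΔE = Δλ × 111312 × cos(61.8230°) = +0.0084 × 111312 × 0.472197 = 441.5 m.
Distance = √(ΔE² + ΔN²) = √(441.5² + (-178.1)²) = 476.1 m.

476 m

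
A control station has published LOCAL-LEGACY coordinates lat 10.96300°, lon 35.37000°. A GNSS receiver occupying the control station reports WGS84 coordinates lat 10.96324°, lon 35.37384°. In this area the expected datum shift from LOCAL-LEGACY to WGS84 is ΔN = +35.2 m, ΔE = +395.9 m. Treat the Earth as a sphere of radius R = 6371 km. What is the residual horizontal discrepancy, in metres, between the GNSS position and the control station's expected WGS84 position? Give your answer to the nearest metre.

Observed coordinate differences: Δφ = +0.00024°, Δλ = +0.00384°.
Converting to metres (1° lat = 111195 m, cos φ = 0.981750): observed ΔN = 26.7 m, observed ΔE = 419.2 m.
Subtracting the expected shift leaves a residual of 26.7 − (35.2) = -8.5 m north and 419.2 − (395.9) = 23.3 m east.
Residual distance = √((-8.5)² + 23.3²) = 24.8 m.

25 m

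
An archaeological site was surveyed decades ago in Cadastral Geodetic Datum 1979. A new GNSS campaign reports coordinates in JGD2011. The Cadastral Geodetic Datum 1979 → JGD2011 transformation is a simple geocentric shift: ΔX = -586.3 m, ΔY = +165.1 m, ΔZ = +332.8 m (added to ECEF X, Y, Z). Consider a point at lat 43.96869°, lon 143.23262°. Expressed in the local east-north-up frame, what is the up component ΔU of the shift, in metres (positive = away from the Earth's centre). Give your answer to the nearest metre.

ΔU = 640 m

At φ = 43.96869°, λ = 143.23262°: sin φ = 0.694265, cos φ = 0.719719, sin λ = 0.598568, cos λ = -0.801072.
ΔU = cos φ cos λ·ΔX + cos φ sin λ·ΔY + sin φ·ΔZ = (0.719719)(-0.801072)(-586.3) + (0.719719)(0.598568)(165.1) + (0.694265)(332.8) = 640.21 m.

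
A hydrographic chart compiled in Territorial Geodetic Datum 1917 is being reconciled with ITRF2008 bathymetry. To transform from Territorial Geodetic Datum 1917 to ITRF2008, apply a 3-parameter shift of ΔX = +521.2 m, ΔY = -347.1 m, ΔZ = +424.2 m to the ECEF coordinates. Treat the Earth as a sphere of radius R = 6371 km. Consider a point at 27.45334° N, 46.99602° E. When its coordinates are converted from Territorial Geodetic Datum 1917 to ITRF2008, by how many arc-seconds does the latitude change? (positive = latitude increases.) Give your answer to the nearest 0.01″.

sin φ = 0.461026, cos φ = 0.887387, sin λ = 0.731306, cos λ = 0.682049.
North component: ΔN = −sin φ cos λ·ΔX − sin φ sin λ·ΔY + cos φ·ΔZ = −(0.461026)(0.682049)(521.2) − (0.461026)(0.731306)(-347.1) + (0.887387)(424.2) = 329.57 m.
1° of latitude spans πR/180 = 111195 m, so Δφ = 329.57 / 111195 × 3600 = 10.670″.

Δφ = 10.67″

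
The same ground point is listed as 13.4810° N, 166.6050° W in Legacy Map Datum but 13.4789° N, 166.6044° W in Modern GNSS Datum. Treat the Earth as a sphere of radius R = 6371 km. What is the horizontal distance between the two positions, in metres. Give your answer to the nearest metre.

242 m

Δφ = 13.4789° − 13.4810° = -0.0021°; Δλ = -166.6044° − -166.6050° = +0.0006°.
1° along a meridian = πR/180 = 111195 m.
ΔN = Δφ × 111195 = -233.5 m; ΔE = Δλ × 111195 × cos(13.4810°) = +0.0006 × 111195 × 0.972447 = 64.9 m.
Distance = √(ΔE² + ΔN²) = √(64.9² + (-233.5)²) = 242.4 m.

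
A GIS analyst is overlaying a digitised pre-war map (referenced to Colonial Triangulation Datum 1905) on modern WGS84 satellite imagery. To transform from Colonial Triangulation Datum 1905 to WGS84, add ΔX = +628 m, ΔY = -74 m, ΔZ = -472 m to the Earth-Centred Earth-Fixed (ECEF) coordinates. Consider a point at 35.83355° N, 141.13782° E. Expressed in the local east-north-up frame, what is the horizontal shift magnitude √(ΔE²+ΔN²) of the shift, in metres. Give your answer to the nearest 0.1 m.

343.5 m

At φ = 35.83355°, λ = 141.13782°: sin φ = 0.585432, cos φ = 0.810721, sin λ = 0.627449, cos λ = -0.778657.
ΔE = −sin λ·ΔX + cos λ·ΔY = −(0.627449)·(628) + (-0.778657)·(-74) = -336.42 m.
ΔN = −sin φ cos λ·ΔX − sin φ sin λ·ΔY + cos φ·ΔZ = −(0.585432)(-0.778657)(628) − (0.585432)(0.627449)(-74) + (0.810721)(-472) = -69.20 m.
Horizontal magnitude = √(ΔE² + ΔN²) = √((-336.42)² + (-69.20)²) = 343.46 m.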